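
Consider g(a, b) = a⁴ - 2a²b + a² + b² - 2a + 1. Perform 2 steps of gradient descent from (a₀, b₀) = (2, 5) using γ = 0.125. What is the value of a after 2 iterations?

-1.5546875

∇g = (4a³ - 4ab + 2a - 2, -2a² + 2b)
Step 1: at (2, 5), ∇g = (-6, 2) → (2, 5) − 0.125·(-6, 2) = (2.75, 4.75)
Step 2: at (2.75, 4.75), ∇g = (34.4375, -5.625) → (2.75, 4.75) − 0.125·(34.4375, -5.625) = (-1.5546875, 5.453125)
a = -1.5546875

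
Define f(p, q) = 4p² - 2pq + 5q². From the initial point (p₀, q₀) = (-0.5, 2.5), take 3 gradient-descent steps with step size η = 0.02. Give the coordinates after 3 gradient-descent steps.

∇f = (8p - 2q, -2p + 10q)
(p₁, q₁) = (-0.5, 2.5) − 0.02·(-9, 26) = (-0.32, 1.98)
(p₂, q₂) = (-0.32, 1.98) − 0.02·(-6.52, 20.44) = (-0.1896, 1.5712)
(p₃, q₃) = (-0.1896, 1.5712) − 0.02·(-4.6592, 16.0912) = (-0.096416, 1.249376)

(-0.096416, 1.249376)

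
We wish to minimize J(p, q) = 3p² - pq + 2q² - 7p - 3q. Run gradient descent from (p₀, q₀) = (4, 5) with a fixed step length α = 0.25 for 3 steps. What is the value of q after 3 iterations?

∇J = (6p - q - 7, -p + 4q - 3)
Step 1: at (4, 5), ∇J = (12, 13) → (4, 5) − 0.25·(12, 13) = (1, 1.75)
Step 2: at (1, 1.75), ∇J = (-2.75, 3) → (1, 1.75) − 0.25·(-2.75, 3) = (1.6875, 1)
Step 3: at (1.6875, 1), ∇J = (2.125, -0.6875) → (1.6875, 1) − 0.25·(2.125, -0.6875) = (1.15625, 1.171875)
q = 1.171875

1.171875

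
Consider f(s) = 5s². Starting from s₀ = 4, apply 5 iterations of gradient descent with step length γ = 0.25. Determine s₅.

f′(s) = 10s
Step 1: f′(4) = 40; s₁ = 4 − 0.25·40 = -6
Step 2: f′(-6) = -60; s₂ = -6 − 0.25·(-60) = 9
Step 3: f′(9) = 90; s₃ = 9 − 0.25·90 = -13.5
Step 4: f′(-13.5) = -135; s₄ = -13.5 − 0.25·(-135) = 20.25
Step 5: f′(20.25) = 202.5; s₅ = 20.25 − 0.25·202.5 = -30.375

-30.375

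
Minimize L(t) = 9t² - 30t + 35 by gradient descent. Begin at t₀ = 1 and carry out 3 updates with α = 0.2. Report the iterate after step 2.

L′(t) = 18t - 30
t₁ = 1 − 0.2·(-12) = 3.4
t₂ = 3.4 − 0.2·31.2 = -2.84

-2.84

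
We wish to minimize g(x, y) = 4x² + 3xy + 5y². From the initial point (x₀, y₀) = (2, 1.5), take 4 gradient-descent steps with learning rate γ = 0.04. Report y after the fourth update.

-0.01583616

∇g = (8x + 3y, 3x + 10y)
(x₁, y₁) = (2, 1.5) − 0.04·(20.5, 21) = (1.18, 0.66)
(x₂, y₂) = (1.18, 0.66) − 0.04·(11.42, 10.14) = (0.7232, 0.2544)
(x₃, y₃) = (0.7232, 0.2544) − 0.04·(6.5488, 4.7136) = (0.461248, 0.065856)
(x₄, y₄) = (0.461248, 0.065856) − 0.04·(3.887552, 2.042304) = (0.30574592, -0.01583616)
y = -0.01583616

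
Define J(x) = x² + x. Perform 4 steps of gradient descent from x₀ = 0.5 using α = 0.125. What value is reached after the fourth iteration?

J′(x) = 2x + 1
x₁ = 0.5 − 0.125·2 = 0.25
x₂ = 0.25 − 0.125·1.5 = 0.0625
x₃ = 0.0625 − 0.125·1.125 = -0.078125
x₄ = -0.078125 − 0.125·0.84375 = -0.18359375

-0.18359375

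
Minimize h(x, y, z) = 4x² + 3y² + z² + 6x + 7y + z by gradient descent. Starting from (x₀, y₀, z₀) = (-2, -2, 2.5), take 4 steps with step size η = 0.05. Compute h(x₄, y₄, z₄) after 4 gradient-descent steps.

∇h = (8x + 6, 6y + 7, 2z + 1)
Step 1: at (-2, -2, 2.5), ∇h = (-10, -5, 6) → (-2, -2, 2.5) − 0.05·(-10, -5, 6) = (-1.5, -1.75, 2.2)
Step 2: at (-1.5, -1.75, 2.2), ∇h = (-6, -3.5, 5.4) → (-1.5, -1.75, 2.2) − 0.05·(-6, -3.5, 5.4) = (-1.2, -1.575, 1.93)
Step 3: at (-1.2, -1.575, 1.93), ∇h = (-3.6, -2.45, 4.86) → (-1.2, -1.575, 1.93) − 0.05·(-3.6, -2.45, 4.86) = (-1.02, -1.4525, 1.687)
Step 4: at (-1.02, -1.4525, 1.687), ∇h = (-2.16, -1.715, 4.374) → (-1.02, -1.4525, 1.687) − 0.05·(-2.16, -1.715, 4.374) = (-0.912, -1.36675, 1.4683)
h(-0.912, -1.36675, 1.4683) = -2.4840524225

-2.4840524225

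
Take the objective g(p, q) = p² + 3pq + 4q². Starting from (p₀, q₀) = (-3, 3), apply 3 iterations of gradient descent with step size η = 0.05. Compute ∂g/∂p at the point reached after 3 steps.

∇g = (2p + 3q, 3p + 8q)
(p₁, q₁) = (-3, 3) − 0.05·(3, 15) = (-3.15, 2.25)
(p₂, q₂) = (-3.15, 2.25) − 0.05·(0.45, 8.55) = (-3.1725, 1.8225)
(p₃, q₃) = (-3.1725, 1.8225) − 0.05·(-0.8775, 5.0625) = (-3.128625, 1.569375)
∂g/∂p at (-3.128625, 1.569375) = -1.549125

-1.549125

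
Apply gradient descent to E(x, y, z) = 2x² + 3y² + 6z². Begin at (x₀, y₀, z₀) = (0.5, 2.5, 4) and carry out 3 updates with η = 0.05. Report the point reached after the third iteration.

(0.256, 0.8575, 0.256)

∇E = (4x, 6y, 12z)
Step 1: at (0.5, 2.5, 4), ∇E = (2, 15, 48) → (0.5, 2.5, 4) − 0.05·(2, 15, 48) = (0.4, 1.75, 1.6)
Step 2: at (0.4, 1.75, 1.6), ∇E = (1.6, 10.5, 19.2) → (0.4, 1.75, 1.6) − 0.05·(1.6, 10.5, 19.2) = (0.32, 1.225, 0.64)
Step 3: at (0.32, 1.225, 0.64), ∇E = (1.28, 7.35, 7.68) → (0.32, 1.225, 0.64) − 0.05·(1.28, 7.35, 7.68) = (0.256, 0.8575, 0.256)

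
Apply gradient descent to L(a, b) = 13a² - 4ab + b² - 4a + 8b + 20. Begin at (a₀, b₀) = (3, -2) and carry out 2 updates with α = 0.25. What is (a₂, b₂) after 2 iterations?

∇L = (26a - 4b - 4, -4a + 2b + 8)
(a₁, b₁) = (3, -2) − 0.25·(82, -8) = (-17.5, 0)
(a₂, b₂) = (-17.5, 0) − 0.25·(-459, 78) = (97.25, -19.5)

(97.25, -19.5)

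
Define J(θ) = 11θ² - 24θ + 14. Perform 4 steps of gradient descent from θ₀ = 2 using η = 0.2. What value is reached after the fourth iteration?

122.576

J′(θ) = 22θ - 24
θ₁ = 2 − 0.2·20 = -2
θ₂ = -2 − 0.2·(-68) = 11.6
θ₃ = 11.6 − 0.2·231.2 = -34.64
θ₄ = -34.64 − 0.2·(-786.08) = 122.576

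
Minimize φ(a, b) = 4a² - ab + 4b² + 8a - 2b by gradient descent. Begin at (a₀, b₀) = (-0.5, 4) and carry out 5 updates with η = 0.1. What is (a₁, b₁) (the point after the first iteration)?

(-0.5, 0.95)

∇φ = (8a - b + 8, -a + 8b - 2)
Step 1: at (-0.5, 4), ∇φ = (0, 30.5) → (-0.5, 4) − 0.1·(0, 30.5) = (-0.5, 0.95)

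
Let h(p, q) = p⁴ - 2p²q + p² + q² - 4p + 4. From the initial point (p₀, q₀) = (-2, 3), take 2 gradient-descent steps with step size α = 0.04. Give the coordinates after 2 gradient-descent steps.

∇h = (4p³ - 4pq + 2p - 4, -2p² + 2q)
Step 1: at (-2, 3), ∇h = (-16, -2) → (-2, 3) − 0.04·(-16, -2) = (-1.36, 3.08)
Step 2: at (-1.36, 3.08), ∇h = (-0.026624, 2.4608) → (-1.36, 3.08) − 0.04·(-0.026624, 2.4608) = (-1.35893504, 2.981568)

(-1.35893504, 2.981568)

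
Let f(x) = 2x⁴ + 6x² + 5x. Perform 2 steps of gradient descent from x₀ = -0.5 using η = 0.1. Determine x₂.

f′(x) = 8x³ + 12x + 5
x₁ = -0.5 − 0.1·(-2) = -0.3
x₂ = -0.3 − 0.1·1.184 = -0.4184

-0.4184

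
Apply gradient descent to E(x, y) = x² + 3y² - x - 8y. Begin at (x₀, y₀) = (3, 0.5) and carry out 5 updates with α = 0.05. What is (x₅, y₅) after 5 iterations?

∇E = (2x - 1, 6y - 8)
Step 1: at (3, 0.5), ∇E = (5, -5) → (3, 0.5) − 0.05·(5, -5) = (2.75, 0.75)
Step 2: at (2.75, 0.75), ∇E = (4.5, -3.5) → (2.75, 0.75) − 0.05·(4.5, -3.5) = (2.525, 0.925)
Step 3: at (2.525, 0.925), ∇E = (4.05, -2.45) → (2.525, 0.925) − 0.05·(4.05, -2.45) = (2.3225, 1.0475)
Step 4: at (2.3225, 1.0475), ∇E = (3.645, -1.715) → (2.3225, 1.0475) − 0.05·(3.645, -1.715) = (2.14025, 1.13325)
Step 5: at (2.14025, 1.13325), ∇E = (3.2805, -1.2005) → (2.14025, 1.13325) − 0.05·(3.2805, -1.2005) = (1.976225, 1.193275)

(1.976225, 1.193275)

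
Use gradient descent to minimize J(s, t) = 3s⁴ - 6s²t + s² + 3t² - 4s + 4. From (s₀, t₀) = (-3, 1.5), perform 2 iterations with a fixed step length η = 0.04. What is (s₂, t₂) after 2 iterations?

∇J = (12s³ - 12st + 2s - 4, -6s² + 6t)
(s₁, t₁) = (-3, 1.5) − 0.04·(-280, -45) = (8.2, 3.3)
(s₂, t₂) = (8.2, 3.3) − 0.04·(6304.096, -383.64) = (-243.96384, 18.6456)

(-243.96384, 18.6456)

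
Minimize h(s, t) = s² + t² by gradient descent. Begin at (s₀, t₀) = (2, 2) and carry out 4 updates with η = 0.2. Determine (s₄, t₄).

(0.2592, 0.2592)

∇h = (2s, 2t)
Step 1: at (2, 2), ∇h = (4, 4) → (2, 2) − 0.2·(4, 4) = (1.2, 1.2)
Step 2: at (1.2, 1.2), ∇h = (2.4, 2.4) → (1.2, 1.2) − 0.2·(2.4, 2.4) = (0.72, 0.72)
Step 3: at (0.72, 0.72), ∇h = (1.44, 1.44) → (0.72, 0.72) − 0.2·(1.44, 1.44) = (0.432, 0.432)
Step 4: at (0.432, 0.432), ∇h = (0.864, 0.864) → (0.432, 0.432) − 0.2·(0.864, 0.864) = (0.2592, 0.2592)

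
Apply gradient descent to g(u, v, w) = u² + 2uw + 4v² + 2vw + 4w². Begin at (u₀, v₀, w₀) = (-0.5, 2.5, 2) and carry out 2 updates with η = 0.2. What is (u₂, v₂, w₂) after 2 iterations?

(0.14, 2.18, 2.56)

∇g = (2u + 2w, 8v + 2w, 2u + 2v + 8w)
(u₁, v₁, w₁) = (-0.5, 2.5, 2) − 0.2·(3, 24, 20) = (-1.1, -2.3, -2)
(u₂, v₂, w₂) = (-1.1, -2.3, -2) − 0.2·(-6.2, -22.4, -22.8) = (0.14, 2.18, 2.56)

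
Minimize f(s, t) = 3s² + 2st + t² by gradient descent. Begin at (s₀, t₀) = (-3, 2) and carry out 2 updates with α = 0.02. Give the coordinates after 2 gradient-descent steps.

(-2.4752, 2.0672)

∇f = (6s + 2t, 2s + 2t)
(s₁, t₁) = (-3, 2) − 0.02·(-14, -2) = (-2.72, 2.04)
(s₂, t₂) = (-2.72, 2.04) − 0.02·(-12.24, -1.36) = (-2.4752, 2.0672)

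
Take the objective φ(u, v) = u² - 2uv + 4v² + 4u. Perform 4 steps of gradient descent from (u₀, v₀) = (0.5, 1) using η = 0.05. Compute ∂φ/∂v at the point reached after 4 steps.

1.6513

∇φ = (2u - 2v + 4, -2u + 8v)
(u₁, v₁) = (0.5, 1) − 0.05·(3, 7) = (0.35, 0.65)
(u₂, v₂) = (0.35, 0.65) − 0.05·(3.4, 4.5) = (0.18, 0.425)
(u₃, v₃) = (0.18, 0.425) − 0.05·(3.51, 3.04) = (0.0045, 0.273)
(u₄, v₄) = (0.0045, 0.273) − 0.05·(3.463, 2.175) = (-0.16865, 0.16425)
∂φ/∂v at (-0.16865, 0.16425) = 1.6513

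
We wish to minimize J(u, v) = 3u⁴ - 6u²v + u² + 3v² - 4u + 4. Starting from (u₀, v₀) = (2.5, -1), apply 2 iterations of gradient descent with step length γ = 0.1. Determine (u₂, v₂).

(8601.22345, 225.9935)

∇J = (12u³ - 12uv + 2u - 4, -6u² + 6v)
(u₁, v₁) = (2.5, -1) − 0.1·(218.5, -43.5) = (-19.35, 3.35)
(u₂, v₂) = (-19.35, 3.35) − 0.1·(-86205.7345, -2226.435) = (8601.22345, 225.9935)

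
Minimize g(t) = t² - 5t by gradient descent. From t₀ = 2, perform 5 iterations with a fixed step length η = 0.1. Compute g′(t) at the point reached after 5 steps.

g′(t) = 2t - 5
t₁ = 2 − 0.1·(-1) = 2.1
t₂ = 2.1 − 0.1·(-0.8) = 2.18
t₃ = 2.18 − 0.1·(-0.64) = 2.244
t₄ = 2.244 − 0.1·(-0.512) = 2.2952
t₅ = 2.2952 − 0.1·(-0.4096) = 2.33616
g′(t) at (2.33616) = -0.32768

-0.32768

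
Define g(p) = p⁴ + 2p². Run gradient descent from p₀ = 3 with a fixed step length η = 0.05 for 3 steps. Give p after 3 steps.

g′(p) = 4p³ + 4p
p₁ = 3 − 0.05·120 = -3
p₂ = -3 − 0.05·(-120) = 3
p₃ = 3 − 0.05·120 = -3

-3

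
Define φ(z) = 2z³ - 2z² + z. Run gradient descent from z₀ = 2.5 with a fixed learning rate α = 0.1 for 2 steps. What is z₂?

φ′(z) = 6z² - 4z + 1
z₁ = 2.5 − 0.1·28.5 = -0.35
z₂ = -0.35 − 0.1·3.135 = -0.6635

-0.6635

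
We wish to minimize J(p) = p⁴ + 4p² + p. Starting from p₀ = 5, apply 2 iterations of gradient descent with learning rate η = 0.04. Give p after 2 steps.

J′(p) = 4p³ + 8p + 1
p₁ = 5 − 0.04·541 = -16.64
p₂ = -16.64 − 0.04·(-18561.891776) = 725.83567104

725.83567104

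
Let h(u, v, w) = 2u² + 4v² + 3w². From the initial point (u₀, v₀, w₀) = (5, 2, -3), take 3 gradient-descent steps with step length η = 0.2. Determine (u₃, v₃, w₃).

∇h = (4u, 8v, 6w)
(u₁, v₁, w₁) = (5, 2, -3) − 0.2·(20, 16, -18) = (1, -1.2, 0.6)
(u₂, v₂, w₂) = (1, -1.2, 0.6) − 0.2·(4, -9.6, 3.6) = (0.2, 0.72, -0.12)
(u₃, v₃, w₃) = (0.2, 0.72, -0.12) − 0.2·(0.8, 5.76, -0.72) = (0.04, -0.432, 0.024)

(0.04, -0.432, 0.024)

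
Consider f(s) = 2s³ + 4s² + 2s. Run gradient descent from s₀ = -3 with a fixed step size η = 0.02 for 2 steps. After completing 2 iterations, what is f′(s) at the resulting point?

96.338446516224

f′(s) = 6s² + 8s + 2
Step 1: f′(-3) = 32; s₁ = -3 − 0.02·32 = -3.64
Step 2: f′(-3.64) = 52.3776; s₂ = -3.64 − 0.02·52.3776 = -4.687552
f′(s) at (-4.687552) = 96.338446516224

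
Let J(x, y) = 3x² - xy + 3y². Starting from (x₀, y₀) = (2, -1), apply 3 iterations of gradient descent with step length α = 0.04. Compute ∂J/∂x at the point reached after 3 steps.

5.199104

∇J = (6x - y, -x + 6y)
Step 1: at (2, -1), ∇J = (13, -8) → (2, -1) − 0.04·(13, -8) = (1.48, -0.68)
Step 2: at (1.48, -0.68), ∇J = (9.56, -5.56) → (1.48, -0.68) − 0.04·(9.56, -5.56) = (1.0976, -0.4576)
Step 3: at (1.0976, -0.4576), ∇J = (7.0432, -3.8432) → (1.0976, -0.4576) − 0.04·(7.0432, -3.8432) = (0.815872, -0.303872)
∂J/∂x at (0.815872, -0.303872) = 5.199104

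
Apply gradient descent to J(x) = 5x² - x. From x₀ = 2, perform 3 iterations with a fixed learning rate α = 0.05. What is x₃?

0.3375

J′(x) = 10x - 1
Step 1: J′(2) = 19; x₁ = 2 − 0.05·19 = 1.05
Step 2: J′(1.05) = 9.5; x₂ = 1.05 − 0.05·9.5 = 0.575
Step 3: J′(0.575) = 4.75; x₃ = 0.575 − 0.05·4.75 = 0.3375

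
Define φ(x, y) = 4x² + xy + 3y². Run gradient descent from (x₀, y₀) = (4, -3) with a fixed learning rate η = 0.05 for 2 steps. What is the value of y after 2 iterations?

∇φ = (8x + y, x + 6y)
(x₁, y₁) = (4, -3) − 0.05·(29, -14) = (2.55, -2.3)
(x₂, y₂) = (2.55, -2.3) − 0.05·(18.1, -11.25) = (1.645, -1.7375)
y = -1.7375

-1.7375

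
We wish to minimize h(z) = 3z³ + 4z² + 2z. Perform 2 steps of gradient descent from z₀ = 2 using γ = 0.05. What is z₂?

h′(z) = 9z² + 8z + 2
z₁ = 2 − 0.05·54 = -0.7
z₂ = -0.7 − 0.05·0.81 = -0.7405

-0.7405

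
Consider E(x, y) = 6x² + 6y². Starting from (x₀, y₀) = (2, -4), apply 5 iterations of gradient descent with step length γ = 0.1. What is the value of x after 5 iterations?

-0.00064

∇E = (12x, 12y)
(x₁, y₁) = (2, -4) − 0.1·(24, -48) = (-0.4, 0.8)
(x₂, y₂) = (-0.4, 0.8) − 0.1·(-4.8, 9.6) = (0.08, -0.16)
(x₃, y₃) = (0.08, -0.16) − 0.1·(0.96, -1.92) = (-0.016, 0.032)
(x₄, y₄) = (-0.016, 0.032) − 0.1·(-0.192, 0.384) = (0.0032, -0.0064)
(x₅, y₅) = (0.0032, -0.0064) − 0.1·(0.0384, -0.0768) = (-0.00064, 0.00128)
x = -0.00064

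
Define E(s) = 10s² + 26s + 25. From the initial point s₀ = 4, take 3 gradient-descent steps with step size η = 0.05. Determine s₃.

-1.3

E′(s) = 20s + 26
s₁ = 4 − 0.05·106 = -1.3
s₂ = -1.3 − 0.05·0 = -1.3
s₃ = -1.3 − 0.05·0 = -1.3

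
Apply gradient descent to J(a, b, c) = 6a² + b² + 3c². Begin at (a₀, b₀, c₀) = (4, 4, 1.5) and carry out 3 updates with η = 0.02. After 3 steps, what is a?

1.755904

∇J = (12a, 2b, 6c)
(a₁, b₁, c₁) = (4, 4, 1.5) − 0.02·(48, 8, 9) = (3.04, 3.84, 1.32)
(a₂, b₂, c₂) = (3.04, 3.84, 1.32) − 0.02·(36.48, 7.68, 7.92) = (2.3104, 3.6864, 1.1616)
(a₃, b₃, c₃) = (2.3104, 3.6864, 1.1616) − 0.02·(27.7248, 7.3728, 6.9696) = (1.755904, 3.538944, 1.022208)
a = 1.755904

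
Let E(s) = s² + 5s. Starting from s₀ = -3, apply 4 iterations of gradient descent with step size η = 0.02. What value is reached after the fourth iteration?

E′(s) = 2s + 5
s₁ = -3 − 0.02·(-1) = -2.98
s₂ = -2.98 − 0.02·(-0.96) = -2.9608
s₃ = -2.9608 − 0.02·(-0.9216) = -2.942368
s₄ = -2.942368 − 0.02·(-0.884736) = -2.92467328

-2.92467328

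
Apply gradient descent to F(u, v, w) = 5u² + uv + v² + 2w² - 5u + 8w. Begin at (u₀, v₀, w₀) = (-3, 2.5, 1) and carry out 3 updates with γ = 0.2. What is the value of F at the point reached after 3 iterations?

∇F = (10u + v - 5, u + 2v, 4w + 8)
Step 1: at (-3, 2.5, 1), ∇F = (-32.5, 2, 12) → (-3, 2.5, 1) − 0.2·(-32.5, 2, 12) = (3.5, 2.1, -1.4)
Step 2: at (3.5, 2.1, -1.4), ∇F = (32.1, 7.7, 2.4) → (3.5, 2.1, -1.4) − 0.2·(32.1, 7.7, 2.4) = (-2.92, 0.56, -1.88)
Step 3: at (-2.92, 0.56, -1.88), ∇F = (-33.64, -1.8, 0.48) → (-2.92, 0.56, -1.88) − 0.2·(-33.64, -1.8, 0.48) = (3.808, 0.92, -1.976)
F(3.808, 0.92, -1.976) = 49.815232

49.815232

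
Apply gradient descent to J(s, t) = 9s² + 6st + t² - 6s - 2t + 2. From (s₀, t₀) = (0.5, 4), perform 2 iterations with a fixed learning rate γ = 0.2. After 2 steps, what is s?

11.3

∇J = (18s + 6t - 6, 6s + 2t - 2)
Step 1: at (0.5, 4), ∇J = (27, 9) → (0.5, 4) − 0.2·(27, 9) = (-4.9, 2.2)
Step 2: at (-4.9, 2.2), ∇J = (-81, -27) → (-4.9, 2.2) − 0.2·(-81, -27) = (11.3, 7.6)
s = 11.3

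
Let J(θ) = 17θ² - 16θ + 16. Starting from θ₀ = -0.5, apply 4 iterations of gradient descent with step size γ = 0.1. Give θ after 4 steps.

J′(θ) = 34θ - 16
Step 1: J′(-0.5) = -33; θ₁ = -0.5 − 0.1·(-33) = 2.8
Step 2: J′(2.8) = 79.2; θ₂ = 2.8 − 0.1·79.2 = -5.12
Step 3: J′(-5.12) = -190.08; θ₃ = -5.12 − 0.1·(-190.08) = 13.888
Step 4: J′(13.888) = 456.192; θ₄ = 13.888 − 0.1·456.192 = -31.7312

-31.7312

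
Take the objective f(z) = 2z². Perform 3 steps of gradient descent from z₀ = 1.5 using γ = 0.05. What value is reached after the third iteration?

f′(z) = 4z
z₁ = 1.5 − 0.05·6 = 1.2
z₂ = 1.2 − 0.05·4.8 = 0.96
z₃ = 0.96 − 0.05·3.84 = 0.768

0.768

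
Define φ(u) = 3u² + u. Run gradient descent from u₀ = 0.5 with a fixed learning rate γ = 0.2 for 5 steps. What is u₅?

-0.16688

φ′(u) = 6u + 1
Step 1: φ′(0.5) = 4; u₁ = 0.5 − 0.2·4 = -0.3
Step 2: φ′(-0.3) = -0.8; u₂ = -0.3 − 0.2·(-0.8) = -0.14
Step 3: φ′(-0.14) = 0.16; u₃ = -0.14 − 0.2·0.16 = -0.172
Step 4: φ′(-0.172) = -0.032; u₄ = -0.172 − 0.2·(-0.032) = -0.1656
Step 5: φ′(-0.1656) = 0.0064; u₅ = -0.1656 − 0.2·0.0064 = -0.16688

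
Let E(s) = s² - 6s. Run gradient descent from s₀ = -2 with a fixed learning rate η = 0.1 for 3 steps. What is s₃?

0.44

E′(s) = 2s - 6
s₁ = -2 − 0.1·(-10) = -1
s₂ = -1 − 0.1·(-8) = -0.2
s₃ = -0.2 − 0.1·(-6.4) = 0.44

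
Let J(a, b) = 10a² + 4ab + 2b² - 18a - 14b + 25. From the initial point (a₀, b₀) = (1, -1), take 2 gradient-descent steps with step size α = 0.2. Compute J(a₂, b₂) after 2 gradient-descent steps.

∇J = (20a + 4b - 18, 4a + 4b - 14)
(a₁, b₁) = (1, -1) − 0.2·(-2, -14) = (1.4, 1.8)
(a₂, b₂) = (1.4, 1.8) − 0.2·(17.2, -1.2) = (-2.04, 2.04)
J(-2.04, 2.04) = 66.4528

66.4528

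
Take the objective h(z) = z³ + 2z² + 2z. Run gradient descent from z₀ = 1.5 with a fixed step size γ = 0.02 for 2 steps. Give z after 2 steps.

h′(z) = 3z² + 4z + 2
z₁ = 1.5 − 0.02·14.75 = 1.205
z₂ = 1.205 − 0.02·11.176075 = 0.9814785

0.9814785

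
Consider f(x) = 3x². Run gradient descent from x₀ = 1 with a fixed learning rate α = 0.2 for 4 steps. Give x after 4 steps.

f′(x) = 6x
x₁ = 1 − 0.2·6 = -0.2
x₂ = -0.2 − 0.2·(-1.2) = 0.04
x₃ = 0.04 − 0.2·0.24 = -0.008
x₄ = -0.008 − 0.2·(-0.048) = 0.0016

0.0016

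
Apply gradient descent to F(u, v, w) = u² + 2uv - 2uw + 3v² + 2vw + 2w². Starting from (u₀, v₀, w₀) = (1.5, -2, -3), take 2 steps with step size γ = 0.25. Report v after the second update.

∇F = (2u + 2v - 2w, 2u + 6v + 2w, -2u + 2v + 4w)
Step 1: at (1.5, -2, -3), ∇F = (5, -15, -19) → (1.5, -2, -3) − 0.25·(5, -15, -19) = (0.25, 1.75, 1.75)
Step 2: at (0.25, 1.75, 1.75), ∇F = (0.5, 14.5, 10) → (0.25, 1.75, 1.75) − 0.25·(0.5, 14.5, 10) = (0.125, -1.875, -0.75)
v = -1.875

-1.875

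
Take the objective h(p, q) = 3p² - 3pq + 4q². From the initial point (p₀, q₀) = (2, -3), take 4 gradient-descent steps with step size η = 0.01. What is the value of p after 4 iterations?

1.28100446

∇h = (6p - 3q, -3p + 8q)
Step 1: at (2, -3), ∇h = (21, -30) → (2, -3) − 0.01·(21, -30) = (1.79, -2.7)
Step 2: at (1.79, -2.7), ∇h = (18.84, -26.97) → (1.79, -2.7) − 0.01·(18.84, -26.97) = (1.6016, -2.4303)
Step 3: at (1.6016, -2.4303), ∇h = (16.9005, -24.2472) → (1.6016, -2.4303) − 0.01·(16.9005, -24.2472) = (1.432595, -2.187828)
Step 4: at (1.432595, -2.187828), ∇h = (15.159054, -21.800409) → (1.432595, -2.187828) − 0.01·(15.159054, -21.800409) = (1.28100446, -1.96982391)
p = 1.28100446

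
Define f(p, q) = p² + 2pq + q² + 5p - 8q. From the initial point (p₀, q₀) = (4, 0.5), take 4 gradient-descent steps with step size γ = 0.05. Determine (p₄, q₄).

(1.593, 0.693)

∇f = (2p + 2q + 5, 2p + 2q - 8)
Step 1: at (4, 0.5), ∇f = (14, 1) → (4, 0.5) − 0.05·(14, 1) = (3.3, 0.45)
Step 2: at (3.3, 0.45), ∇f = (12.5, -0.5) → (3.3, 0.45) − 0.05·(12.5, -0.5) = (2.675, 0.475)
Step 3: at (2.675, 0.475), ∇f = (11.3, -1.7) → (2.675, 0.475) − 0.05·(11.3, -1.7) = (2.11, 0.56)
Step 4: at (2.11, 0.56), ∇f = (10.34, -2.66) → (2.11, 0.56) − 0.05·(10.34, -2.66) = (1.593, 0.693)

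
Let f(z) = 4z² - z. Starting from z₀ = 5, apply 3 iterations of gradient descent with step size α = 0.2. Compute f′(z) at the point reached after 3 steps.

f′(z) = 8z - 1
Step 1: f′(5) = 39; z₁ = 5 − 0.2·39 = -2.8
Step 2: f′(-2.8) = -23.4; z₂ = -2.8 − 0.2·(-23.4) = 1.88
Step 3: f′(1.88) = 14.04; z₃ = 1.88 − 0.2·14.04 = -0.928
f′(z) at (-0.928) = -8.424

-8.424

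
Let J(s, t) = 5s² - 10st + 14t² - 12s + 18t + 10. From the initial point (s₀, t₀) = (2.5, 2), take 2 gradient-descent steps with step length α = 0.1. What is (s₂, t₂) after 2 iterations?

(-1.7, 6.62)

∇J = (10s - 10t - 12, -10s + 28t + 18)
(s₁, t₁) = (2.5, 2) − 0.1·(-7, 49) = (3.2, -2.9)
(s₂, t₂) = (3.2, -2.9) − 0.1·(49, -95.2) = (-1.7, 6.62)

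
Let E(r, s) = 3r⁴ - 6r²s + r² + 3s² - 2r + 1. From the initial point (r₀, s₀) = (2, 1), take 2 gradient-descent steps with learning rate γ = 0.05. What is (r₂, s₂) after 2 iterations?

(-0.4202, 2.197)

∇E = (12r³ - 12rs + 2r - 2, -6r² + 6s)
Step 1: at (2, 1), ∇E = (74, -18) → (2, 1) − 0.05·(74, -18) = (-1.7, 1.9)
Step 2: at (-1.7, 1.9), ∇E = (-25.596, -5.94) → (-1.7, 1.9) − 0.05·(-25.596, -5.94) = (-0.4202, 2.197)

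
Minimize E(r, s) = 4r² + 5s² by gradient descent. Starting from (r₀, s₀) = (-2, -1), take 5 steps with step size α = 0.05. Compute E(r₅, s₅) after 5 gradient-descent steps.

0.1016286941

∇E = (8r, 10s)
(r₁, s₁) = (-2, -1) − 0.05·(-16, -10) = (-1.2, -0.5)
(r₂, s₂) = (-1.2, -0.5) − 0.05·(-9.6, -5) = (-0.72, -0.25)
(r₃, s₃) = (-0.72, -0.25) − 0.05·(-5.76, -2.5) = (-0.432, -0.125)
(r₄, s₄) = (-0.432, -0.125) − 0.05·(-3.456, -1.25) = (-0.2592, -0.0625)
(r₅, s₅) = (-0.2592, -0.0625) − 0.05·(-2.0736, -0.625) = (-0.15552, -0.03125)
E(-0.15552, -0.03125) = 0.1016286941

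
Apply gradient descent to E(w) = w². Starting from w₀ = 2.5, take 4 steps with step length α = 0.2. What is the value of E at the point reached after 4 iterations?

E′(w) = 2w
Step 1: E′(2.5) = 5; w₁ = 2.5 − 0.2·5 = 1.5
Step 2: E′(1.5) = 3; w₂ = 1.5 − 0.2·3 = 0.9
Step 3: E′(0.9) = 1.8; w₃ = 0.9 − 0.2·1.8 = 0.54
Step 4: E′(0.54) = 1.08; w₄ = 0.54 − 0.2·1.08 = 0.324
E(0.324) = 0.104976

0.104976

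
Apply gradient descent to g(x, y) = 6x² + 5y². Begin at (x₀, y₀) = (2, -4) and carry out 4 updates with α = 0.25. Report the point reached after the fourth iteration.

(32, -20.25)

∇g = (12x, 10y)
Step 1: at (2, -4), ∇g = (24, -40) → (2, -4) − 0.25·(24, -40) = (-4, 6)
Step 2: at (-4, 6), ∇g = (-48, 60) → (-4, 6) − 0.25·(-48, 60) = (8, -9)
Step 3: at (8, -9), ∇g = (96, -90) → (8, -9) − 0.25·(96, -90) = (-16, 13.5)
Step 4: at (-16, 13.5), ∇g = (-192, 135) → (-16, 13.5) − 0.25·(-192, 135) = (32, -20.25)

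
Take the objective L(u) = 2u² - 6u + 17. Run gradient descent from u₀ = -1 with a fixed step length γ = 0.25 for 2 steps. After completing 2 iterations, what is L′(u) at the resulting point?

L′(u) = 4u - 6
Step 1: L′(-1) = -10; u₁ = -1 − 0.25·(-10) = 1.5
Step 2: L′(1.5) = 0; u₂ = 1.5 − 0.25·0 = 1.5
L′(u) at (1.5) = 0

0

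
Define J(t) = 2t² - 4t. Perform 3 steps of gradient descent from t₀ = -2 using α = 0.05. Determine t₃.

J′(t) = 4t - 4
Step 1: J′(-2) = -12; t₁ = -2 − 0.05·(-12) = -1.4
Step 2: J′(-1.4) = -9.6; t₂ = -1.4 − 0.05·(-9.6) = -0.92
Step 3: J′(-0.92) = -7.68; t₃ = -0.92 − 0.05·(-7.68) = -0.536

-0.536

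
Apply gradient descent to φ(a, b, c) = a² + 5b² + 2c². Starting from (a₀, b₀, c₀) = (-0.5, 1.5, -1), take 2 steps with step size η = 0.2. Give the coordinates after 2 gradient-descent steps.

∇φ = (2a, 10b, 4c)
(a₁, b₁, c₁) = (-0.5, 1.5, -1) − 0.2·(-1, 15, -4) = (-0.3, -1.5, -0.2)
(a₂, b₂, c₂) = (-0.3, -1.5, -0.2) − 0.2·(-0.6, -15, -0.8) = (-0.18, 1.5, -0.04)

(-0.18, 1.5, -0.04)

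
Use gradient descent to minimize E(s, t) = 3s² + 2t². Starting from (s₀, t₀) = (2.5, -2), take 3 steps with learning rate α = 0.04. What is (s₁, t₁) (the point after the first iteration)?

∇E = (6s, 4t)
(s₁, t₁) = (2.5, -2) − 0.04·(15, -8) = (1.9, -1.68)

(1.9, -1.68)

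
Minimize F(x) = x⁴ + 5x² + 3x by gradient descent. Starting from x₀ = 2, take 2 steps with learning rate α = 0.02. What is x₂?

F′(x) = 4x³ + 10x + 3
Step 1: F′(2) = 55; x₁ = 2 − 0.02·55 = 0.9
Step 2: F′(0.9) = 14.916; x₂ = 0.9 − 0.02·14.916 = 0.60168

0.60168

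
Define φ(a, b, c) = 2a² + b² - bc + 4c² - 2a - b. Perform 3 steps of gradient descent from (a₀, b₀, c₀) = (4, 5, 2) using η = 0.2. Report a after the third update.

∇φ = (4a - 2, 2b - c - 1, -b + 8c)
Step 1: at (4, 5, 2), ∇φ = (14, 7, 11) → (4, 5, 2) − 0.2·(14, 7, 11) = (1.2, 3.6, -0.2)
Step 2: at (1.2, 3.6, -0.2), ∇φ = (2.8, 6.4, -5.2) → (1.2, 3.6, -0.2) − 0.2·(2.8, 6.4, -5.2) = (0.64, 2.32, 0.84)
Step 3: at (0.64, 2.32, 0.84), ∇φ = (0.56, 2.8, 4.4) → (0.64, 2.32, 0.84) − 0.2·(0.56, 2.8, 4.4) = (0.528, 1.76, -0.04)
a = 0.528

0.528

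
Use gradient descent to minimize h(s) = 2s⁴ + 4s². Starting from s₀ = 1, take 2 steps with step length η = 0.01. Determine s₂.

h′(s) = 8s³ + 8s
s₁ = 1 − 0.01·16 = 0.84
s₂ = 0.84 − 0.01·11.461632 = 0.72538368

0.72538368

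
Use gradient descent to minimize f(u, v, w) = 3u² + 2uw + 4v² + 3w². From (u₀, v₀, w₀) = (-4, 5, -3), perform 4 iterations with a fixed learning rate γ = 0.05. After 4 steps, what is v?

0.648

∇f = (6u + 2w, 8v, 2u + 6w)
(u₁, v₁, w₁) = (-4, 5, -3) − 0.05·(-30, 40, -26) = (-2.5, 3, -1.7)
(u₂, v₂, w₂) = (-2.5, 3, -1.7) − 0.05·(-18.4, 24, -15.2) = (-1.58, 1.8, -0.94)
(u₃, v₃, w₃) = (-1.58, 1.8, -0.94) − 0.05·(-11.36, 14.4, -8.8) = (-1.012, 1.08, -0.5)
(u₄, v₄, w₄) = (-1.012, 1.08, -0.5) − 0.05·(-7.072, 8.64, -5.024) = (-0.6584, 0.648, -0.2488)
v = 0.648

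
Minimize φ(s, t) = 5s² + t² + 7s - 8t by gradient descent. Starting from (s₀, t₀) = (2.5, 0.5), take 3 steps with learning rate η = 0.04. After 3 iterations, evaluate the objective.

-8.633364033536

∇φ = (10s + 7, 2t - 8)
(s₁, t₁) = (2.5, 0.5) − 0.04·(32, -7) = (1.22, 0.78)
(s₂, t₂) = (1.22, 0.78) − 0.04·(19.2, -6.44) = (0.452, 1.0376)
(s₃, t₃) = (0.452, 1.0376) − 0.04·(11.52, -5.9248) = (-0.0088, 1.274592)
φ(-0.0088, 1.274592) = -8.633364033536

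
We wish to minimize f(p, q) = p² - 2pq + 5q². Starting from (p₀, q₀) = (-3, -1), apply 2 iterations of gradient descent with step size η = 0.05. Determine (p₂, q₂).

(-2.6, -0.68)

∇f = (2p - 2q, -2p + 10q)
(p₁, q₁) = (-3, -1) − 0.05·(-4, -4) = (-2.8, -0.8)
(p₂, q₂) = (-2.8, -0.8) − 0.05·(-4, -2.4) = (-2.6, -0.68)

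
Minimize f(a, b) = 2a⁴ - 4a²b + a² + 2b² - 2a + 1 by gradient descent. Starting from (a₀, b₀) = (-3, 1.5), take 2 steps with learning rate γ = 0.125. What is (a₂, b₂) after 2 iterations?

∇f = (8a³ - 8ab + 2a - 2, -4a² + 4b)
(a₁, b₁) = (-3, 1.5) − 0.125·(-188, -30) = (20.5, 5.25)
(a₂, b₂) = (20.5, 5.25) − 0.125·(68099, -1660) = (-8491.875, 212.75)

(-8491.875, 212.75)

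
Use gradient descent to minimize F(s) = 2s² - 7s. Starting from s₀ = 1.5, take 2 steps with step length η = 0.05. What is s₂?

1.59

F′(s) = 4s - 7
Step 1: F′(1.5) = -1; s₁ = 1.5 − 0.05·(-1) = 1.55
Step 2: F′(1.55) = -0.8; s₂ = 1.55 − 0.05·(-0.8) = 1.59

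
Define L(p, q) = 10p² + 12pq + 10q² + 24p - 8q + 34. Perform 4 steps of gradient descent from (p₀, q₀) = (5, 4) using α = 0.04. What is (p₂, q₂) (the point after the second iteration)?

∇L = (20p + 12q + 24, 12p + 20q - 8)
Step 1: at (5, 4), ∇L = (172, 132) → (5, 4) − 0.04·(172, 132) = (-1.88, -1.28)
Step 2: at (-1.88, -1.28), ∇L = (-28.96, -56.16) → (-1.88, -1.28) − 0.04·(-28.96, -56.16) = (-0.7216, 0.9664)

(-0.7216, 0.9664)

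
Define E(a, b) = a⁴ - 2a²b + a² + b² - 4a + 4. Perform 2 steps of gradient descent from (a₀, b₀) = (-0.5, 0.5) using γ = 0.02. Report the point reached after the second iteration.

∇E = (4a³ - 4ab + 2a - 4, -2a² + 2b)
(a₁, b₁) = (-0.5, 0.5) − 0.02·(-4.5, 0.5) = (-0.41, 0.49)
(a₂, b₂) = (-0.41, 0.49) − 0.02·(-4.292084, 0.6438) = (-0.32415832, 0.477124)

(-0.32415832, 0.477124)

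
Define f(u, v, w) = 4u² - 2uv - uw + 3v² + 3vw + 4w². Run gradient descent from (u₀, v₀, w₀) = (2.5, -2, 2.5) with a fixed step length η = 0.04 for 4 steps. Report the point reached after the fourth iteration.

(0.42733952, -0.96627456, 1.06390912)

∇f = (8u - 2v - w, -2u + 6v + 3w, -u + 3v + 8w)
Step 1: at (2.5, -2, 2.5), ∇f = (21.5, -9.5, 11.5) → (2.5, -2, 2.5) − 0.04·(21.5, -9.5, 11.5) = (1.64, -1.62, 2.04)
Step 2: at (1.64, -1.62, 2.04), ∇f = (14.32, -6.88, 9.82) → (1.64, -1.62, 2.04) − 0.04·(14.32, -6.88, 9.82) = (1.0672, -1.3448, 1.6472)
Step 3: at (1.0672, -1.3448, 1.6472), ∇f = (9.58, -5.2616, 8.076) → (1.0672, -1.3448, 1.6472) − 0.04·(9.58, -5.2616, 8.076) = (0.684, -1.134336, 1.32416)
Step 4: at (0.684, -1.134336, 1.32416), ∇f = (6.416512, -4.201536, 6.506272) → (0.684, -1.134336, 1.32416) − 0.04·(6.416512, -4.201536, 6.506272) = (0.42733952, -0.96627456, 1.06390912)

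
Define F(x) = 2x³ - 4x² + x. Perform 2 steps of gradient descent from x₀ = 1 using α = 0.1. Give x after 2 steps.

1.154

F′(x) = 6x² - 8x + 1
Step 1: F′(1) = -1; x₁ = 1 − 0.1·(-1) = 1.1
Step 2: F′(1.1) = -0.54; x₂ = 1.1 − 0.1·(-0.54) = 1.154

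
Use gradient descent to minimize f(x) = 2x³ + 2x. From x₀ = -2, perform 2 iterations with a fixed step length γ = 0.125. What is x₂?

-26.171875

f′(x) = 6x² + 2
x₁ = -2 − 0.125·26 = -5.25
x₂ = -5.25 − 0.125·167.375 = -26.171875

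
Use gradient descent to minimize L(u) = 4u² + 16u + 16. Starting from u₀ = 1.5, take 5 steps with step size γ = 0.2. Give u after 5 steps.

L′(u) = 8u + 16
Step 1: L′(1.5) = 28; u₁ = 1.5 − 0.2·28 = -4.1
Step 2: L′(-4.1) = -16.8; u₂ = -4.1 − 0.2·(-16.8) = -0.74
Step 3: L′(-0.74) = 10.08; u₃ = -0.74 − 0.2·10.08 = -2.756
Step 4: L′(-2.756) = -6.048; u₄ = -2.756 − 0.2·(-6.048) = -1.5464
Step 5: L′(-1.5464) = 3.6288; u₅ = -1.5464 − 0.2·3.6288 = -2.27216

-2.27216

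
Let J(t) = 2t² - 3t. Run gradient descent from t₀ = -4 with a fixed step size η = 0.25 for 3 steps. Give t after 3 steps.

J′(t) = 4t - 3
Step 1: J′(-4) = -19; t₁ = -4 − 0.25·(-19) = 0.75
Step 2: J′(0.75) = 0; t₂ = 0.75 − 0.25·0 = 0.75
Step 3: J′(0.75) = 0; t₃ = 0.75 − 0.25·0 = 0.75

0.75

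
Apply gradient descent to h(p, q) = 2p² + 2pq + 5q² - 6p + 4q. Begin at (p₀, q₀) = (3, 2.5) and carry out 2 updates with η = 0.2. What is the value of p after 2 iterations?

∇h = (4p + 2q - 6, 2p + 10q + 4)
Step 1: at (3, 2.5), ∇h = (11, 35) → (3, 2.5) − 0.2·(11, 35) = (0.8, -4.5)
Step 2: at (0.8, -4.5), ∇h = (-11.8, -39.4) → (0.8, -4.5) − 0.2·(-11.8, -39.4) = (3.16, 3.38)
p = 3.16

3.16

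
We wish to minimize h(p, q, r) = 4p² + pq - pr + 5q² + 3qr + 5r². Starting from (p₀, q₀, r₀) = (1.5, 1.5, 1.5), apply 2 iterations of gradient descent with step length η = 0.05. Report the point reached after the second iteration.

(0.5475, 0.09, 0.2775)

∇h = (8p + q - r, p + 10q + 3r, -p + 3q + 10r)
Step 1: at (1.5, 1.5, 1.5), ∇h = (12, 21, 18) → (1.5, 1.5, 1.5) − 0.05·(12, 21, 18) = (0.9, 0.45, 0.6)
Step 2: at (0.9, 0.45, 0.6), ∇h = (7.05, 7.2, 6.45) → (0.9, 0.45, 0.6) − 0.05·(7.05, 7.2, 6.45) = (0.5475, 0.09, 0.2775)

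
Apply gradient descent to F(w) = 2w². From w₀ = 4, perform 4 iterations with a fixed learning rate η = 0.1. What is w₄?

F′(w) = 4w
w₁ = 4 − 0.1·16 = 2.4
w₂ = 2.4 − 0.1·9.6 = 1.44
w₃ = 1.44 − 0.1·5.76 = 0.864
w₄ = 0.864 − 0.1·3.456 = 0.5184

0.5184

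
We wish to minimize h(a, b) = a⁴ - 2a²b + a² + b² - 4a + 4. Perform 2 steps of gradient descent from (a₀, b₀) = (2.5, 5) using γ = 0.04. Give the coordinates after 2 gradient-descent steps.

∇h = (4a³ - 4ab + 2a - 4, -2a² + 2b)
Step 1: at (2.5, 5), ∇h = (13.5, -2.5) → (2.5, 5) − 0.04·(13.5, -2.5) = (1.96, 5.1)
Step 2: at (1.96, 5.1), ∇h = (-9.945856, 2.5168) → (1.96, 5.1) − 0.04·(-9.945856, 2.5168) = (2.35783424, 4.999328)

(2.35783424, 4.999328)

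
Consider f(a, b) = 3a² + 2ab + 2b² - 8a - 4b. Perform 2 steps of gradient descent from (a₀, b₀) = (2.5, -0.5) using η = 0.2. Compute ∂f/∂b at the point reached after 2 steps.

∇f = (6a + 2b - 8, 2a + 4b - 4)
Step 1: at (2.5, -0.5), ∇f = (6, -1) → (2.5, -0.5) − 0.2·(6, -1) = (1.3, -0.3)
Step 2: at (1.3, -0.3), ∇f = (-0.8, -2.6) → (1.3, -0.3) − 0.2·(-0.8, -2.6) = (1.46, 0.22)
∂f/∂b at (1.46, 0.22) = -0.2

-0.2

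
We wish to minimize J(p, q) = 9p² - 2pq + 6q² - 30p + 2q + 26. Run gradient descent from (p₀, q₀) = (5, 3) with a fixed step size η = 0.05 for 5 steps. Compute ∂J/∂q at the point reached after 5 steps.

∇J = (18p - 2q - 30, -2p + 12q + 2)
Step 1: at (5, 3), ∇J = (54, 28) → (5, 3) − 0.05·(54, 28) = (2.3, 1.6)
Step 2: at (2.3, 1.6), ∇J = (8.2, 16.6) → (2.3, 1.6) − 0.05·(8.2, 16.6) = (1.89, 0.77)
Step 3: at (1.89, 0.77), ∇J = (2.48, 7.46) → (1.89, 0.77) − 0.05·(2.48, 7.46) = (1.766, 0.397)
Step 4: at (1.766, 0.397), ∇J = (0.994, 3.232) → (1.766, 0.397) − 0.05·(0.994, 3.232) = (1.7163, 0.2354)
Step 5: at (1.7163, 0.2354), ∇J = (0.4226, 1.3922) → (1.7163, 0.2354) − 0.05·(0.4226, 1.3922) = (1.69517, 0.16579)
∂J/∂q at (1.69517, 0.16579) = 0.59914

0.59914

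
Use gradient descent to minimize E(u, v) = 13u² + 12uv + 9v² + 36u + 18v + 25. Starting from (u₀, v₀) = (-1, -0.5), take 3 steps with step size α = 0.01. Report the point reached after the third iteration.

∇E = (26u + 12v + 36, 12u + 18v + 18)
Step 1: at (-1, -0.5), ∇E = (4, -3) → (-1, -0.5) − 0.01·(4, -3) = (-1.04, -0.47)
Step 2: at (-1.04, -0.47), ∇E = (3.32, -2.94) → (-1.04, -0.47) − 0.01·(3.32, -2.94) = (-1.0732, -0.4406)
Step 3: at (-1.0732, -0.4406), ∇E = (2.8096, -2.8092) → (-1.0732, -0.4406) − 0.01·(2.8096, -2.8092) = (-1.101296, -0.412508)

(-1.101296, -0.412508)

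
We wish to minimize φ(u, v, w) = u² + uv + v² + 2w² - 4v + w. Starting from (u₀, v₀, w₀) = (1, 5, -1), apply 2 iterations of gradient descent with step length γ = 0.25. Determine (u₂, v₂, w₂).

(-1.1875, 2.8125, -0.25)

∇φ = (2u + v, u + 2v - 4, 4w + 1)
(u₁, v₁, w₁) = (1, 5, -1) − 0.25·(7, 7, -3) = (-0.75, 3.25, -0.25)
(u₂, v₂, w₂) = (-0.75, 3.25, -0.25) − 0.25·(1.75, 1.75, 0) = (-1.1875, 2.8125, -0.25)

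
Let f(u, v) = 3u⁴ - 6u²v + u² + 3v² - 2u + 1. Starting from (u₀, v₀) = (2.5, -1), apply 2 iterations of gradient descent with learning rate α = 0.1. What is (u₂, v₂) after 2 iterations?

∇f = (12u³ - 12uv + 2u - 2, -6u² + 6v)
(u₁, v₁) = (2.5, -1) − 0.1·(220.5, -43.5) = (-19.55, 3.35)
(u₂, v₂) = (-19.55, 3.35) − 0.1·(-88919.8965, -2273.115) = (8872.43965, 230.6615)

(8872.43965, 230.6615)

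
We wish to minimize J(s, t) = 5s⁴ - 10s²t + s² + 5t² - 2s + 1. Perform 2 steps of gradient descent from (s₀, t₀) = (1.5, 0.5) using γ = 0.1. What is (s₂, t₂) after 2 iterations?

(93.92825, 14.8225)

∇J = (20s³ - 20st + 2s - 2, -10s² + 10t)
Step 1: at (1.5, 0.5), ∇J = (53.5, -17.5) → (1.5, 0.5) − 0.1·(53.5, -17.5) = (-3.85, 2.25)
Step 2: at (-3.85, 2.25), ∇J = (-977.7825, -125.725) → (-3.85, 2.25) − 0.1·(-977.7825, -125.725) = (93.92825, 14.8225)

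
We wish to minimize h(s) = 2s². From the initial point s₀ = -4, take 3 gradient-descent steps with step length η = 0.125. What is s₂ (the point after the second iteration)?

-1

h′(s) = 4s
Step 1: h′(-4) = -16; s₁ = -4 − 0.125·(-16) = -2
Step 2: h′(-2) = -8; s₂ = -2 − 0.125·(-8) = -1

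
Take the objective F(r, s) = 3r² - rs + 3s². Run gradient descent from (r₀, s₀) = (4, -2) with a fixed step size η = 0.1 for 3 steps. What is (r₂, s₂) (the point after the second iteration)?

(0.52, -0.02)

∇F = (6r - s, -r + 6s)
Step 1: at (4, -2), ∇F = (26, -16) → (4, -2) − 0.1·(26, -16) = (1.4, -0.4)
Step 2: at (1.4, -0.4), ∇F = (8.8, -3.8) → (1.4, -0.4) − 0.1·(8.8, -3.8) = (0.52, -0.02)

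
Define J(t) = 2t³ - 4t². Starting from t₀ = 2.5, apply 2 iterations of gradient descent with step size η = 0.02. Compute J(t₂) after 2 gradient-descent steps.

-0.456571377086

J′(t) = 6t² - 8t
Step 1: J′(2.5) = 17.5; t₁ = 2.5 − 0.02·17.5 = 2.15
Step 2: J′(2.15) = 10.535; t₂ = 2.15 − 0.02·10.535 = 1.9393
J(1.9393) = -0.456571377086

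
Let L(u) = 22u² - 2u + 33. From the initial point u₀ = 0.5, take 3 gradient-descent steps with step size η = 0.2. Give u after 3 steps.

L′(u) = 44u - 2
Step 1: L′(0.5) = 20; u₁ = 0.5 − 0.2·20 = -3.5
Step 2: L′(-3.5) = -156; u₂ = -3.5 − 0.2·(-156) = 27.7
Step 3: L′(27.7) = 1216.8; u₃ = 27.7 − 0.2·1216.8 = -215.66

-215.66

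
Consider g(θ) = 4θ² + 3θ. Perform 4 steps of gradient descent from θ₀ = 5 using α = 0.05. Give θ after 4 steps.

g′(θ) = 8θ + 3
Step 1: g′(5) = 43; θ₁ = 5 − 0.05·43 = 2.85
Step 2: g′(2.85) = 25.8; θ₂ = 2.85 − 0.05·25.8 = 1.56
Step 3: g′(1.56) = 15.48; θ₃ = 1.56 − 0.05·15.48 = 0.786
Step 4: g′(0.786) = 9.288; θ₄ = 0.786 − 0.05·9.288 = 0.3216

0.3216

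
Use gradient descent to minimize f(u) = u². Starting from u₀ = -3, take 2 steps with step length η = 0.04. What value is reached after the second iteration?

-2.5392

f′(u) = 2u
u₁ = -3 − 0.04·(-6) = -2.76
u₂ = -2.76 − 0.04·(-5.52) = -2.5392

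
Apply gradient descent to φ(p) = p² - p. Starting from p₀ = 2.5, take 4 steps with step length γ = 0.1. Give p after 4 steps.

1.3192

φ′(p) = 2p - 1
Step 1: φ′(2.5) = 4; p₁ = 2.5 − 0.1·4 = 2.1
Step 2: φ′(2.1) = 3.2; p₂ = 2.1 − 0.1·3.2 = 1.78
Step 3: φ′(1.78) = 2.56; p₃ = 1.78 − 0.1·2.56 = 1.524
Step 4: φ′(1.524) = 2.048; p₄ = 1.524 − 0.1·2.048 = 1.3192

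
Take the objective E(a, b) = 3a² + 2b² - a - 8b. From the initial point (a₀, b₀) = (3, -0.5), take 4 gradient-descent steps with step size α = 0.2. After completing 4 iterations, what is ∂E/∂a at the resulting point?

0.0272

∇E = (6a - 1, 4b - 8)
Step 1: at (3, -0.5), ∇E = (17, -10) → (3, -0.5) − 0.2·(17, -10) = (-0.4, 1.5)
Step 2: at (-0.4, 1.5), ∇E = (-3.4, -2) → (-0.4, 1.5) − 0.2·(-3.4, -2) = (0.28, 1.9)
Step 3: at (0.28, 1.9), ∇E = (0.68, -0.4) → (0.28, 1.9) − 0.2·(0.68, -0.4) = (0.144, 1.98)
Step 4: at (0.144, 1.98), ∇E = (-0.136, -0.08) → (0.144, 1.98) − 0.2·(-0.136, -0.08) = (0.1712, 1.996)
∂E/∂a at (0.1712, 1.996) = 0.0272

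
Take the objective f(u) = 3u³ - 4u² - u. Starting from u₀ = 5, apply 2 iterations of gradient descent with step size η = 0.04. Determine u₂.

f′(u) = 9u² - 8u - 1
Step 1: f′(5) = 184; u₁ = 5 − 0.04·184 = -2.36
Step 2: f′(-2.36) = 68.0064; u₂ = -2.36 − 0.04·68.0064 = -5.080256

-5.080256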